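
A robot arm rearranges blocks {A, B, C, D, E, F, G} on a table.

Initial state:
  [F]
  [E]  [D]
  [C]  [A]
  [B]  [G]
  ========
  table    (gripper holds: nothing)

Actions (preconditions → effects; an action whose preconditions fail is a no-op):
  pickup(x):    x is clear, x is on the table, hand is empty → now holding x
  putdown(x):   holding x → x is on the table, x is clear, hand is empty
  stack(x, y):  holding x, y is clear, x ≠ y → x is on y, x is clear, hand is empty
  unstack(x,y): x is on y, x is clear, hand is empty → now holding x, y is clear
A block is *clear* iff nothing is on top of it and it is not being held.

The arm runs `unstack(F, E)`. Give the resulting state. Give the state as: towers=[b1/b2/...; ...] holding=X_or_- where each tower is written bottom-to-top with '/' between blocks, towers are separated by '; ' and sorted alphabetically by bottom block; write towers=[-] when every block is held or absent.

towers=[B/C/E; G/A/D] holding=F

before: towers=[B/C/E/F; G/A/D] holding=-
pre[unstack(F, E)]: on(F,E) ✓, clear(F) ✓, handempty ✓
all met → apply unstack(F, E)
after:  towers=[B/C/E; G/A/D] holding=F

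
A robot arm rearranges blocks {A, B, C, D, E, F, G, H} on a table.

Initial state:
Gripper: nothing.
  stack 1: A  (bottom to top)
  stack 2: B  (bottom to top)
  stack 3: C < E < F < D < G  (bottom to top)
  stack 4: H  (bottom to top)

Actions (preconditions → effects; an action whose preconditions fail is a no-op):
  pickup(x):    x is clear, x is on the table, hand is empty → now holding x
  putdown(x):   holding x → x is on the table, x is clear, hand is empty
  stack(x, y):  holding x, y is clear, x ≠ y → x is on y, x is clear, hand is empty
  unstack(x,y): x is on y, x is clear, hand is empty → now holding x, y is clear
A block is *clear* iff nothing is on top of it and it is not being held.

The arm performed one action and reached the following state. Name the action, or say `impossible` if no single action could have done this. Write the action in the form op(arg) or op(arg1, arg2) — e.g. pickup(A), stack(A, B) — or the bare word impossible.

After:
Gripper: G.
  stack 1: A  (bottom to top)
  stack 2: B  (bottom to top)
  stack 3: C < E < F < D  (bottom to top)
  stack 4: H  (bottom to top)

unstack(G, D)

target: towers=[A; B; C/E/F/D; H] holding=G
     unstack(G, D) → towers=[A; B; C/E/F/D; H] holding=G  ← match
         pickup(A) → towers=[B; C/E/F/D/G; H] holding=A
         pickup(H) → towers=[A; B; C/E/F/D/G] holding=H
         pickup(B) → towers=[A; C/E/F/D/G; H] holding=B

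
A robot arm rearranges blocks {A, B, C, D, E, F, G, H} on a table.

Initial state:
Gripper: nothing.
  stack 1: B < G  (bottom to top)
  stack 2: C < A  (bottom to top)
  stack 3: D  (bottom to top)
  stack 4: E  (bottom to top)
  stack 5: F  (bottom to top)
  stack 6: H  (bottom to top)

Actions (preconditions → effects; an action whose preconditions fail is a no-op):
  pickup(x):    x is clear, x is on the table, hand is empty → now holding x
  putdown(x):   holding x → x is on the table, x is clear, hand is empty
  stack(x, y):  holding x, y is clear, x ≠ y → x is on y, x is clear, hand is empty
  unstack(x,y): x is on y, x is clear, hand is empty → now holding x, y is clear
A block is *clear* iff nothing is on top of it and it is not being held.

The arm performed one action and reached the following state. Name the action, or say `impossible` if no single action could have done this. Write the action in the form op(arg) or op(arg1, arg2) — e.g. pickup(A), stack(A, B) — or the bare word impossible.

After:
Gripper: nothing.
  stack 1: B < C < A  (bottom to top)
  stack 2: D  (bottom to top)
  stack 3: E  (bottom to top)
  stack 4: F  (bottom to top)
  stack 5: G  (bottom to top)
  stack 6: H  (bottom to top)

target: towers=[B/C/A; D; E; F; G; H] holding=-
     unstack(G, B) → towers=[B; C/A; D; E; F; H] holding=G
     unstack(A, C) → towers=[B/G; C; D; E; F; H] holding=A
         pickup(E) → towers=[B/G; C/A; D; F; H] holding=E
         pickup(H) → towers=[B/G; C/A; D; E; F] holding=H
         pickup(F) → towers=[B/G; C/A; D; E; H] holding=F
         pickup(D) → towers=[B/G; C/A; E; F; H] holding=D
none of the 6 applicable actions match → impossible

impossible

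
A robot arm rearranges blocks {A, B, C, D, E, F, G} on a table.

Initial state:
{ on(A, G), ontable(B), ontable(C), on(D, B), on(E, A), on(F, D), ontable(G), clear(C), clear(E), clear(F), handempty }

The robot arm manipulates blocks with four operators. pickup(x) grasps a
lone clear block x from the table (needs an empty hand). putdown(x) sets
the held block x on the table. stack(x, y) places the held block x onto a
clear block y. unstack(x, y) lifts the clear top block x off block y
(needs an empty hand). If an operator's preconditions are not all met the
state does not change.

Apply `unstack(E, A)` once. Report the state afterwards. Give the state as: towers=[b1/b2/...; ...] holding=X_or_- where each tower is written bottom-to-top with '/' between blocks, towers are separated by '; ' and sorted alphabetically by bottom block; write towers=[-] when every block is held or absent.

before: towers=[B/D/F; C; G/A/E] holding=-
pre[unstack(E, A)]: on(E,A) ✓, clear(E) ✓, handempty ✓
all met → apply unstack(E, A)
after:  towers=[B/D/F; C; G/A] holding=E

towers=[B/D/F; C; G/A] holding=E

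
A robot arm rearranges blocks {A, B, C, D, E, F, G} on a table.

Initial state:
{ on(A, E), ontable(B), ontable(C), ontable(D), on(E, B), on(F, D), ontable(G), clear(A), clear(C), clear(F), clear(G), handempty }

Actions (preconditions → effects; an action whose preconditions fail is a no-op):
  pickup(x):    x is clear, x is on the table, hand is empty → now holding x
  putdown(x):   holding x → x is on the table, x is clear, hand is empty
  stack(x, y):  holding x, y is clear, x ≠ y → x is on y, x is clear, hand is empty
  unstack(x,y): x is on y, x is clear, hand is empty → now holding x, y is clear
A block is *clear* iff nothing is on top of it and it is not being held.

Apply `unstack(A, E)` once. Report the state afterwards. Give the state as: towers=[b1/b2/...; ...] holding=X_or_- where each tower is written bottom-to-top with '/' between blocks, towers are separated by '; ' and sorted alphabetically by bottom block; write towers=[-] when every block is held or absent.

towers=[B/E; C; D/F; G] holding=A

before: towers=[B/E/A; C; D/F; G] holding=-
pre[unstack(A, E)]: on(A,E) yes, clear(A) yes, handempty yes
all met → apply unstack(A, E)
after:  towers=[B/E; C; D/F; G] holding=A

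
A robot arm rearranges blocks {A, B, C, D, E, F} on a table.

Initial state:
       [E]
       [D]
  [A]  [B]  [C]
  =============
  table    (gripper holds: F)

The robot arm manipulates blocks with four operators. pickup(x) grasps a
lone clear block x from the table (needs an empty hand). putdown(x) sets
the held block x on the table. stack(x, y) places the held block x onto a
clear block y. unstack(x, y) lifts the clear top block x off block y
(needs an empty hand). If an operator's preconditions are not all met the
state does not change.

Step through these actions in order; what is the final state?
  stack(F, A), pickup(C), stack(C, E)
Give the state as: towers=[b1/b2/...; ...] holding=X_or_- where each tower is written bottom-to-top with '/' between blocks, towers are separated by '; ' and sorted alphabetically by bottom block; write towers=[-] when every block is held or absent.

towers=[A/F; B/D/E/C] holding=-

step 1 (stack(F, A)): towers=[A/F; B/D/E; C] holding=-
step 2 (pickup(C)): towers=[A/F; B/D/E] holding=C
step 3 (stack(C, E)): towers=[A/F; B/D/E/C] holding=-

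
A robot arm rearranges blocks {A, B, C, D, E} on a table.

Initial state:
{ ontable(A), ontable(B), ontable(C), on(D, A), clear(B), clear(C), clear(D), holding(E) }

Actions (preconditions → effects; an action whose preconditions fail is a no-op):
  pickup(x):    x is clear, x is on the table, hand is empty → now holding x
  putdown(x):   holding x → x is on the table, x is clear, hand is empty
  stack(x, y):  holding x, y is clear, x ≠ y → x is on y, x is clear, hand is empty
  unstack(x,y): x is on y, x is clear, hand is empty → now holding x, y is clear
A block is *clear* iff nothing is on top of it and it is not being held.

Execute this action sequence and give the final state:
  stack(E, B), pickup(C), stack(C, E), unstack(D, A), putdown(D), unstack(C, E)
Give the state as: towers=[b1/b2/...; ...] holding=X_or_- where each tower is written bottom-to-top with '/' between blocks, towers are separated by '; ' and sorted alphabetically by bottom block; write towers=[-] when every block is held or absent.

towers=[A; B/E; D] holding=C

step 1 (stack(E, B)): towers=[A/D; B/E; C] holding=-
step 2 (pickup(C)): towers=[A/D; B/E] holding=C
step 3 (stack(C, E)): towers=[A/D; B/E/C] holding=-
step 4 (unstack(D, A)): towers=[A; B/E/C] holding=D
step 5 (putdown(D)): towers=[A; B/E/C; D] holding=-
step 6 (unstack(C, E)): towers=[A; B/E; D] holding=C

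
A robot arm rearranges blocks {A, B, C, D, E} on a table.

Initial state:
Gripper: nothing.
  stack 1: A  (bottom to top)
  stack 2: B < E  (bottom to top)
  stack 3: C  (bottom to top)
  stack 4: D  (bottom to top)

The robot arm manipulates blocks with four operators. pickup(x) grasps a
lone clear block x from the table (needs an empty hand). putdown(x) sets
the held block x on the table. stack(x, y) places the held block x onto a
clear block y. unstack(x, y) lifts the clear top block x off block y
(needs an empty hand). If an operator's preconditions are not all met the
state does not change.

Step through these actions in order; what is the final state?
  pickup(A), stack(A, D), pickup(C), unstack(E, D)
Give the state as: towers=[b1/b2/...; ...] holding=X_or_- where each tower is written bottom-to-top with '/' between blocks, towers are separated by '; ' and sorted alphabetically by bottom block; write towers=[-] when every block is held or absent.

towers=[B/E; D/A] holding=C

step 1 (pickup(A)): towers=[B/E; C; D] holding=A
step 2 (stack(A, D)): towers=[B/E; C; D/A] holding=-
step 3 (pickup(C)): towers=[B/E; D/A] holding=C
step 4 (unstack(E, D)) [no-op]: towers=[B/E; D/A] holding=C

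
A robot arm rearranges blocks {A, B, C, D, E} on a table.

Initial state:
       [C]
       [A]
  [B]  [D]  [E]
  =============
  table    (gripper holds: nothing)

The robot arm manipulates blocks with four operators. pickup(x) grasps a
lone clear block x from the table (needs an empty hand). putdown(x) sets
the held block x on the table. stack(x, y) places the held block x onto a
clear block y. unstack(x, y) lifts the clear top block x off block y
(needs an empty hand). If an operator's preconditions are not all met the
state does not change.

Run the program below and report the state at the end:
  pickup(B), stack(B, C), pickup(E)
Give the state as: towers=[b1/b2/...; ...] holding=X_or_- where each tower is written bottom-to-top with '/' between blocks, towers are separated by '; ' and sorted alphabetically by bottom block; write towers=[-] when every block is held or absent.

towers=[D/A/C/B] holding=E

step 1 (pickup(B)): towers=[D/A/C; E] holding=B
step 2 (stack(B, C)): towers=[D/A/C/B; E] holding=-
step 3 (pickup(E)): towers=[D/A/C/B] holding=E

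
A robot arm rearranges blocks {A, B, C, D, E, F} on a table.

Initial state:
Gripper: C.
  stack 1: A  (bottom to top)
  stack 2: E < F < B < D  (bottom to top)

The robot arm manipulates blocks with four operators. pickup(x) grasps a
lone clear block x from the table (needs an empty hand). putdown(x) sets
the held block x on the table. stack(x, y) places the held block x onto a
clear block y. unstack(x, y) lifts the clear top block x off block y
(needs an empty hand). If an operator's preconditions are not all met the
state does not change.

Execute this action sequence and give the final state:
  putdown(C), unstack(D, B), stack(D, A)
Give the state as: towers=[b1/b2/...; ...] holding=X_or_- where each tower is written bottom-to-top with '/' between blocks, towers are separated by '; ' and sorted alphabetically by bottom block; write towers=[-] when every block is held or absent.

towers=[A/D; C; E/F/B] holding=-

step 1 (putdown(C)): towers=[A; C; E/F/B/D] holding=-
step 2 (unstack(D, B)): towers=[A; C; E/F/B] holding=D
step 3 (stack(D, A)): towers=[A/D; C; E/F/B] holding=-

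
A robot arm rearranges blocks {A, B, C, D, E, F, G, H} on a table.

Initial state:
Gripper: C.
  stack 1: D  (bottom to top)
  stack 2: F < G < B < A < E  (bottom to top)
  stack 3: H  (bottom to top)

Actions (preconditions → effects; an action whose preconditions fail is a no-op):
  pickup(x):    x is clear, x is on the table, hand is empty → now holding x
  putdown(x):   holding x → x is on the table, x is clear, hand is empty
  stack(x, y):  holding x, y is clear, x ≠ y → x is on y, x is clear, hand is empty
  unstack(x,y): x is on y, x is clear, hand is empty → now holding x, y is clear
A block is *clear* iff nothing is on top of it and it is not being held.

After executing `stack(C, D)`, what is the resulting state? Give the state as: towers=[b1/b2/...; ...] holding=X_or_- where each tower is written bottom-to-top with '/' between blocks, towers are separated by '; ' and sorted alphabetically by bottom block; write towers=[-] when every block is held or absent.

towers=[D/C; F/G/B/A/E; H] holding=-

before: towers=[D; F/G/B/A/E; H] holding=C
pre[stack(C, D)]: holding(C) yes, clear(D) yes, C≠D yes
all met → apply stack(C, D)
after:  towers=[D/C; F/G/B/A/E; H] holding=-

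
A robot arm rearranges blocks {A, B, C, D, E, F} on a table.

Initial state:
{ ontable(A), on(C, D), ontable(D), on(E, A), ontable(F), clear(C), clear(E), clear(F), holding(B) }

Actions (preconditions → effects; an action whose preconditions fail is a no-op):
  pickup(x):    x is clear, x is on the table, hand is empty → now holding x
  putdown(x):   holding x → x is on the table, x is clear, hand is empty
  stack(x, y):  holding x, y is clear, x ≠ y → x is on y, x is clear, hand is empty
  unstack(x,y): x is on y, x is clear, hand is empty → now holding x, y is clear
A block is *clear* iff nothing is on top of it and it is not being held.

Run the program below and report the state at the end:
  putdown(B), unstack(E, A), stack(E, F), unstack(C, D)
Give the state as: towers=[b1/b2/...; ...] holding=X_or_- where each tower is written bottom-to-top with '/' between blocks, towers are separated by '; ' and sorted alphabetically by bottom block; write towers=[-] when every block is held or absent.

step 1 (putdown(B)): towers=[A/E; B; D/C; F] holding=-
step 2 (unstack(E, A)): towers=[A; B; D/C; F] holding=E
step 3 (stack(E, F)): towers=[A; B; D/C; F/E] holding=-
step 4 (unstack(C, D)): towers=[A; B; D; F/E] holding=C

towers=[A; B; D; F/E] holding=C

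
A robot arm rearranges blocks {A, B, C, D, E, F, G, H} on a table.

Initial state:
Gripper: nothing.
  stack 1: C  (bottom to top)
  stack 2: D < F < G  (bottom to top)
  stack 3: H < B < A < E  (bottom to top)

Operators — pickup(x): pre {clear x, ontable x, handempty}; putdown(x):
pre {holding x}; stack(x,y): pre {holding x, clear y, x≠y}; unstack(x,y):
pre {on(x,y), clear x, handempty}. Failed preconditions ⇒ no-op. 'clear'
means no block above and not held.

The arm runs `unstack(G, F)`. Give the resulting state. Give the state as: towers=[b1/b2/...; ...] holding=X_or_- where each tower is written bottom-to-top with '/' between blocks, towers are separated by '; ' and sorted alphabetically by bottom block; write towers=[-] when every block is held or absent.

towers=[C; D/F; H/B/A/E] holding=G

before: towers=[C; D/F/G; H/B/A/E] holding=-
pre[unstack(G, F)]: on(G,F) ✓, clear(G) ✓, handempty ✓
all met → apply unstack(G, F)
after:  towers=[C; D/F; H/B/A/E] holding=G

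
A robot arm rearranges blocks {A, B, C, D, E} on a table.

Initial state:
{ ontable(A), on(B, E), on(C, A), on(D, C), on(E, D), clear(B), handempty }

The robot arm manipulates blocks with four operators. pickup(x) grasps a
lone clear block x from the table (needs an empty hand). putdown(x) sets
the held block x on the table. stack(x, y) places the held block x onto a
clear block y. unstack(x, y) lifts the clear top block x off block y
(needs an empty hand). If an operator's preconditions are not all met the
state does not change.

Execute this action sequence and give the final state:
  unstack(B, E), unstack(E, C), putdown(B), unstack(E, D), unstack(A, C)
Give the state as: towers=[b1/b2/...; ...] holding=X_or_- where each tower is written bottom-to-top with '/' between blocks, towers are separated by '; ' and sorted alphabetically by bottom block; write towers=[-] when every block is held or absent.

towers=[A/C/D; B] holding=E

step 1 (unstack(B, E)): towers=[A/C/D/E] holding=B
step 2 (unstack(E, C)) [no-op]: towers=[A/C/D/E] holding=B
step 3 (putdown(B)): towers=[A/C/D/E; B] holding=-
step 4 (unstack(E, D)): towers=[A/C/D; B] holding=E
step 5 (unstack(A, C)) [no-op]: towers=[A/C/D; B] holding=E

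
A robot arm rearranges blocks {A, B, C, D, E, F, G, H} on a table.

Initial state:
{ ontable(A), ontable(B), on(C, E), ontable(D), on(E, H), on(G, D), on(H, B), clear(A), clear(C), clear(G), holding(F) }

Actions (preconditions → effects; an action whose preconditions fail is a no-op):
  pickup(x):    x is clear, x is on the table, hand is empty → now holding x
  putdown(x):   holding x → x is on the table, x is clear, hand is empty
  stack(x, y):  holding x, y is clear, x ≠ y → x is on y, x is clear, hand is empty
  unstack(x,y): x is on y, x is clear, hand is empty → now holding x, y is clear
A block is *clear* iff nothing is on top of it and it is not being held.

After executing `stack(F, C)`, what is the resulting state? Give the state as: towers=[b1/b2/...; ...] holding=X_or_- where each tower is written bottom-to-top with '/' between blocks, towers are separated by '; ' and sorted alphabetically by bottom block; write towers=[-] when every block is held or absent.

towers=[A; B/H/E/C/F; D/G] holding=-

before: towers=[A; B/H/E/C; D/G] holding=F
pre[stack(F, C)]: holding(F) ok, clear(C) ok, F≠C ok
all met → apply stack(F, C)
after:  towers=[A; B/H/E/C/F; D/G] holding=-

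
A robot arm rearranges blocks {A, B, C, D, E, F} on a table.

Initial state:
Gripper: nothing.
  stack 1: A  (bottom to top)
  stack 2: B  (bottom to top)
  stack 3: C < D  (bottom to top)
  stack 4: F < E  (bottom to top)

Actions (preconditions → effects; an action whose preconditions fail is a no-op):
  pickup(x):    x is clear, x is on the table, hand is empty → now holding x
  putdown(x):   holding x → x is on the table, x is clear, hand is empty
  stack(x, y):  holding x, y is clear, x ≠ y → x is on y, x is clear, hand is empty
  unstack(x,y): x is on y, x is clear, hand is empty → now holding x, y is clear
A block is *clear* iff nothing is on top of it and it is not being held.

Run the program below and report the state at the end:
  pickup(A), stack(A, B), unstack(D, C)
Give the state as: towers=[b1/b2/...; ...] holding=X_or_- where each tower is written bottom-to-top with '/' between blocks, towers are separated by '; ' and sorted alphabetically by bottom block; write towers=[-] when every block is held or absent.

step 1 (pickup(A)): towers=[B; C/D; F/E] holding=A
step 2 (stack(A, B)): towers=[B/A; C/D; F/E] holding=-
step 3 (unstack(D, C)): towers=[B/A; C; F/E] holding=D

towers=[B/A; C; F/E] holding=D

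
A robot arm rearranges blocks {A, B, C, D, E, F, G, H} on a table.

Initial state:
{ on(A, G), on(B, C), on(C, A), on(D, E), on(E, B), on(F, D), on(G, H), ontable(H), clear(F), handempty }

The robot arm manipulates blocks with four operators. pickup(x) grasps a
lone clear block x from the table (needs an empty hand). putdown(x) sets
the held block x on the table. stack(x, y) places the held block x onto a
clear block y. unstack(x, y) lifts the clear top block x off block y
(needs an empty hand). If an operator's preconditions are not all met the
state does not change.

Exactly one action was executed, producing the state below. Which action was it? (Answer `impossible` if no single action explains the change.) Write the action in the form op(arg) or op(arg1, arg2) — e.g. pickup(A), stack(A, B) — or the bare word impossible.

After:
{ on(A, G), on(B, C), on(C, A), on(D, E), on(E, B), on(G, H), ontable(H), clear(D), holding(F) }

target: towers=[H/G/A/C/B/E/D] holding=F
     unstack(F, D) → towers=[H/G/A/C/B/E/D] holding=F  ← match

unstack(F, D)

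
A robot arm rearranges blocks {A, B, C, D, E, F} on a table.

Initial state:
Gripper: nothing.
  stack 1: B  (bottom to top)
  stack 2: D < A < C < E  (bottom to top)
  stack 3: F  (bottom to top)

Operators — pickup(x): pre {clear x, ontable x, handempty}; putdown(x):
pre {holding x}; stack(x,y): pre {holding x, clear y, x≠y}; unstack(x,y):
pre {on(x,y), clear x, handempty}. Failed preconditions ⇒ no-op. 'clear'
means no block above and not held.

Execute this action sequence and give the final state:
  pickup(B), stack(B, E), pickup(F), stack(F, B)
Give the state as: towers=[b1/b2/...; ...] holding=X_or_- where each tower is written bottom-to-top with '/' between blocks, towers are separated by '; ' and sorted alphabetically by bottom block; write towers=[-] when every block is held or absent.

step 1 (pickup(B)): towers=[D/A/C/E; F] holding=B
step 2 (stack(B, E)): towers=[D/A/C/E/B; F] holding=-
step 3 (pickup(F)): towers=[D/A/C/E/B] holding=F
step 4 (stack(F, B)): towers=[D/A/C/E/B/F] holding=-

towers=[D/A/C/E/B/F] holding=-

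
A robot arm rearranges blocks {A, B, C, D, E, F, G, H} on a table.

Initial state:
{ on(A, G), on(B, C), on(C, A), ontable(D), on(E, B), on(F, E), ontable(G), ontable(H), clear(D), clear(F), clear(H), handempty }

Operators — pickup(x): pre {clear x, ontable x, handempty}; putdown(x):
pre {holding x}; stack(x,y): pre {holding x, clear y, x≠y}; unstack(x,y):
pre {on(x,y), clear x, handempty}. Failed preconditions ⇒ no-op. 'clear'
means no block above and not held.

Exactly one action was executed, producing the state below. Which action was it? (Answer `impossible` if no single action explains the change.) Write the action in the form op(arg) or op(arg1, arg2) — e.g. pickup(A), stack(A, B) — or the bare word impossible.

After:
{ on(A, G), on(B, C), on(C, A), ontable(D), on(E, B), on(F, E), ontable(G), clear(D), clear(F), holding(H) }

target: towers=[D; G/A/C/B/E/F] holding=H
         pickup(H) → towers=[D; G/A/C/B/E/F] holding=H  ← match
     unstack(F, E) → towers=[D; G/A/C/B/E; H] holding=F
         pickup(D) → towers=[G/A/C/B/E/F; H] holding=D

pickup(H)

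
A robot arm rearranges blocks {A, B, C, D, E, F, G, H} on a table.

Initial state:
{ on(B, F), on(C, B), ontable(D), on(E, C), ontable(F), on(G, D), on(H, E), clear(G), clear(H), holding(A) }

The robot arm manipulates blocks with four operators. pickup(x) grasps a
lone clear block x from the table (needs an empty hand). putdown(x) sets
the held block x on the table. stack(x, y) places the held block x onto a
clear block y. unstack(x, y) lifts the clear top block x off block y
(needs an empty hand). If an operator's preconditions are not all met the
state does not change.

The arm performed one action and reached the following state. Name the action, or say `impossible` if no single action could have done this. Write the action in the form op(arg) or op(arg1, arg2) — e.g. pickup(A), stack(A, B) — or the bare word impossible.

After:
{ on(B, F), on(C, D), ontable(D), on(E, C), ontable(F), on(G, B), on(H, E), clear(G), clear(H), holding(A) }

target: towers=[D/C/E/H; F/B/G] holding=A
        putdown(A) → towers=[A; D/G; F/B/C/E/H] holding=-
       stack(A, G) → towers=[D/G/A; F/B/C/E/H] holding=-
       stack(A, H) → towers=[D/G; F/B/C/E/H/A] holding=-
none of the 3 applicable actions match → impossible

impossible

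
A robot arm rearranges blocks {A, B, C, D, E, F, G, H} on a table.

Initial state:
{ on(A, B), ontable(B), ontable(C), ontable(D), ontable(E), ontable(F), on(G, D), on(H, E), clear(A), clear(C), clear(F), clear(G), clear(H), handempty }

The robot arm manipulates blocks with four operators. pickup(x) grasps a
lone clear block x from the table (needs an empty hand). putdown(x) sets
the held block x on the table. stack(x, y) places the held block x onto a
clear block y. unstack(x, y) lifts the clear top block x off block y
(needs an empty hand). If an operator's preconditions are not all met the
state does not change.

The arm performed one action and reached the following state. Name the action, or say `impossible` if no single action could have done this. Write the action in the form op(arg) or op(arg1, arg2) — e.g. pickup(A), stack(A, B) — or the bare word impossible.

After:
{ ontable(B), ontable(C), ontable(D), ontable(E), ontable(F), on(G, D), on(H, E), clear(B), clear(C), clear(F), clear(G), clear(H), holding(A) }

unstack(A, B)

target: towers=[B; C; D/G; E/H; F] holding=A
     unstack(G, D) → towers=[B/A; C; D; E/H; F] holding=G
     unstack(A, B) → towers=[B; C; D/G; E/H; F] holding=A  ← match
     unstack(H, E) → towers=[B/A; C; D/G; E; F] holding=H
         pickup(F) → towers=[B/A; C; D/G; E/H] holding=F
         pickup(C) → towers=[B/A; D/G; E/H; F] holding=C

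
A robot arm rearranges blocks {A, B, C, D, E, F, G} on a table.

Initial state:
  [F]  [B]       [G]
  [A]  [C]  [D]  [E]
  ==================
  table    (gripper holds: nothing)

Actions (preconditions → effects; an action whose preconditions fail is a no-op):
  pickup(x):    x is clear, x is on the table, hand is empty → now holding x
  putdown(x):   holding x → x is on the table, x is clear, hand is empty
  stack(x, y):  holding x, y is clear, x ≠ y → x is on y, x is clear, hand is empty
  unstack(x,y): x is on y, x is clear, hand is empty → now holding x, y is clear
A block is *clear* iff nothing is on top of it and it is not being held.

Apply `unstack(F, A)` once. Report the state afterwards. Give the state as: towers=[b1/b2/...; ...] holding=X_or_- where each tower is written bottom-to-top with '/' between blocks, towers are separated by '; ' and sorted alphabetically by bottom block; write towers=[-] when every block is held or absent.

before: towers=[A/F; C/B; D; E/G] holding=-
pre[unstack(F, A)]: on(F,A) yes, clear(F) yes, handempty yes
all met → apply unstack(F, A)
after:  towers=[A; C/B; D; E/G] holding=F

towers=[A; C/B; D; E/G] holding=F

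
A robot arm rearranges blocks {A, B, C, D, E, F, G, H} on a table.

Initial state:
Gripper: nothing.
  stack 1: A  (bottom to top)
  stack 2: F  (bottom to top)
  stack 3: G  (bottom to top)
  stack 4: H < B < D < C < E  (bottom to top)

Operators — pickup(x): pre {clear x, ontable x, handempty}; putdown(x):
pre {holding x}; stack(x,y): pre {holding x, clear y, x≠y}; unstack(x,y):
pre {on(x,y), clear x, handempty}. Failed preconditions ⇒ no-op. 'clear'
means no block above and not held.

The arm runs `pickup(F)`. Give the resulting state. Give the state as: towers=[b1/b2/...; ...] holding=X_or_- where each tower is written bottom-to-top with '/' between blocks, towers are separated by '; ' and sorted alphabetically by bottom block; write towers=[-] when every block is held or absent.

towers=[A; G; H/B/D/C/E] holding=F

before: towers=[A; F; G; H/B/D/C/E] holding=-
pre[pickup(F)]: clear(F) ok, ontable(F) ok, handempty ok
all met → apply pickup(F)
after:  towers=[A; G; H/B/D/C/E] holding=F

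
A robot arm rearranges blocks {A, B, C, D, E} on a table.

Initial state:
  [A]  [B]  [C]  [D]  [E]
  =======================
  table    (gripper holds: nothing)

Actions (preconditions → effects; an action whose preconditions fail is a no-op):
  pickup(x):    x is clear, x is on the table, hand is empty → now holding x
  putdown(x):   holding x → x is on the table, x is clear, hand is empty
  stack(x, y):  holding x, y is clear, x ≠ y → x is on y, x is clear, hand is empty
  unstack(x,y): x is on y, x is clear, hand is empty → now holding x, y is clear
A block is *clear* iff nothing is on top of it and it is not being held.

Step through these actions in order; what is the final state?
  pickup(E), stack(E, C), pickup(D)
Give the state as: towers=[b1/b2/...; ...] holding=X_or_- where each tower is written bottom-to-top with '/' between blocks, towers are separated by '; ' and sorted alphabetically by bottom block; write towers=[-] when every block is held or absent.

towers=[A; B; C/E] holding=D

step 1 (pickup(E)): towers=[A; B; C; D] holding=E
step 2 (stack(E, C)): towers=[A; B; C/E; D] holding=-
step 3 (pickup(D)): towers=[A; B; C/E] holding=D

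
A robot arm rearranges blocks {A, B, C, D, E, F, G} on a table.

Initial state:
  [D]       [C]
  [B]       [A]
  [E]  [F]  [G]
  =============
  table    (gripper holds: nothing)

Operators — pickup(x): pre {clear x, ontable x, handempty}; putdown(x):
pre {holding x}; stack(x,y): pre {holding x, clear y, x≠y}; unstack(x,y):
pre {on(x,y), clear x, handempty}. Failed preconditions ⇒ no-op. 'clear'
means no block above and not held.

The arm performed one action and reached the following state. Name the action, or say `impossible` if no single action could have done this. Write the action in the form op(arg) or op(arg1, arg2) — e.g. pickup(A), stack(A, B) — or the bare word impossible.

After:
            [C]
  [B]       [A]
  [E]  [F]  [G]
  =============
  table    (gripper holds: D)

unstack(D, B)

target: towers=[E/B; F; G/A/C] holding=D
         pickup(F) → towers=[E/B/D; G/A/C] holding=F
     unstack(D, B) → towers=[E/B; F; G/A/C] holding=D  ← match
     unstack(C, A) → towers=[E/B/D; F; G/A] holding=C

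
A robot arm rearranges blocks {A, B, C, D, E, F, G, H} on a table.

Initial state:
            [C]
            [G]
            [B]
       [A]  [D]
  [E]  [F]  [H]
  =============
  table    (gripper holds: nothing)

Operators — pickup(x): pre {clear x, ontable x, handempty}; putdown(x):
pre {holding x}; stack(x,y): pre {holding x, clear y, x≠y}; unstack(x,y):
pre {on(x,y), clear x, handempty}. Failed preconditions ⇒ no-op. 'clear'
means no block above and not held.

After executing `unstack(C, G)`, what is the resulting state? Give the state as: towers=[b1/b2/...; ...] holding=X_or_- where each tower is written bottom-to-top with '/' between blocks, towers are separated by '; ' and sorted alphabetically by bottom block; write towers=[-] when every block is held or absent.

before: towers=[E; F/A; H/D/B/G/C] holding=-
pre[unstack(C, G)]: on(C,G) ✓, clear(C) ✓, handempty ✓
all met → apply unstack(C, G)
after:  towers=[E; F/A; H/D/B/G] holding=C

towers=[E; F/A; H/D/B/G] holding=C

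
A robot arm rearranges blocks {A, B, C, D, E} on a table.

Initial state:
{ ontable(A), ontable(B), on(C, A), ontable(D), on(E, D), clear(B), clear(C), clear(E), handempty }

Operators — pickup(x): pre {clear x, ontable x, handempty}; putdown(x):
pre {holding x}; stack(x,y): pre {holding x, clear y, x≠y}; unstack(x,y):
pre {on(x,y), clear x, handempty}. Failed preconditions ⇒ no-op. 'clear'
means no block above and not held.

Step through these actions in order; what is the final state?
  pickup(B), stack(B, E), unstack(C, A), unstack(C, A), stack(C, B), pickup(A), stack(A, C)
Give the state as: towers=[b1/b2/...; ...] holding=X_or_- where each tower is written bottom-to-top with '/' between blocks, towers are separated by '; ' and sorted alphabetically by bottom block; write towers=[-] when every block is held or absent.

step 1 (pickup(B)): towers=[A/C; D/E] holding=B
step 2 (stack(B, E)): towers=[A/C; D/E/B] holding=-
step 3 (unstack(C, A)): towers=[A; D/E/B] holding=C
step 4 (unstack(C, A)) [no-op]: towers=[A; D/E/B] holding=C
step 5 (stack(C, B)): towers=[A; D/E/B/C] holding=-
step 6 (pickup(A)): towers=[D/E/B/C] holding=A
step 7 (stack(A, C)): towers=[D/E/B/C/A] holding=-

towers=[D/E/B/C/A] holding=-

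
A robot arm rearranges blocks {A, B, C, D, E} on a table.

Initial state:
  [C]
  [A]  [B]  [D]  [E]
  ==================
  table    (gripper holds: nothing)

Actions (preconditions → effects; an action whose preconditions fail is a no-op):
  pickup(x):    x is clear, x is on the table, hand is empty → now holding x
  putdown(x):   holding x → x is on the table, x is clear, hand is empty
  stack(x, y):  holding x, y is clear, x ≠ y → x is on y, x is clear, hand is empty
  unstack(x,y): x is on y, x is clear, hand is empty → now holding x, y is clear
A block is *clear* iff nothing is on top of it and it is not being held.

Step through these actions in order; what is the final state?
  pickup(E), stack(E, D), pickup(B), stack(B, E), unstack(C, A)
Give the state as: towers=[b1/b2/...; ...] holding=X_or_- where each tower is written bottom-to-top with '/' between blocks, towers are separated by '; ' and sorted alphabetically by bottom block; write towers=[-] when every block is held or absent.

towers=[A; D/E/B] holding=C

step 1 (pickup(E)): towers=[A/C; B; D] holding=E
step 2 (stack(E, D)): towers=[A/C; B; D/E] holding=-
step 3 (pickup(B)): towers=[A/C; D/E] holding=B
step 4 (stack(B, E)): towers=[A/C; D/E/B] holding=-
step 5 (unstack(C, A)): towers=[A; D/E/B] holding=C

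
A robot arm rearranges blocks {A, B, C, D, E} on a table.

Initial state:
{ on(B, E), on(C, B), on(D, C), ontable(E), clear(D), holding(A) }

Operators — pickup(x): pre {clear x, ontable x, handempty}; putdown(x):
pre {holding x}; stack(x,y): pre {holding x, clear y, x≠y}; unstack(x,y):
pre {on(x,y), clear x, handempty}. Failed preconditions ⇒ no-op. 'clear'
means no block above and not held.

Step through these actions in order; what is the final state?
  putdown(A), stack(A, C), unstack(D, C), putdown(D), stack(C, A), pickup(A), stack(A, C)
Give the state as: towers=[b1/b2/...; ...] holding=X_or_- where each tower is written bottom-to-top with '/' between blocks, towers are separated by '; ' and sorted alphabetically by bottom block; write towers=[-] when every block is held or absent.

step 1 (putdown(A)): towers=[A; E/B/C/D] holding=-
step 2 (stack(A, C)) [no-op]: towers=[A; E/B/C/D] holding=-
step 3 (unstack(D, C)): towers=[A; E/B/C] holding=D
step 4 (putdown(D)): towers=[A; D; E/B/C] holding=-
step 5 (stack(C, A)) [no-op]: towers=[A; D; E/B/C] holding=-
step 6 (pickup(A)): towers=[D; E/B/C] holding=A
step 7 (stack(A, C)): towers=[D; E/B/C/A] holding=-

towers=[D; E/B/C/A] holding=-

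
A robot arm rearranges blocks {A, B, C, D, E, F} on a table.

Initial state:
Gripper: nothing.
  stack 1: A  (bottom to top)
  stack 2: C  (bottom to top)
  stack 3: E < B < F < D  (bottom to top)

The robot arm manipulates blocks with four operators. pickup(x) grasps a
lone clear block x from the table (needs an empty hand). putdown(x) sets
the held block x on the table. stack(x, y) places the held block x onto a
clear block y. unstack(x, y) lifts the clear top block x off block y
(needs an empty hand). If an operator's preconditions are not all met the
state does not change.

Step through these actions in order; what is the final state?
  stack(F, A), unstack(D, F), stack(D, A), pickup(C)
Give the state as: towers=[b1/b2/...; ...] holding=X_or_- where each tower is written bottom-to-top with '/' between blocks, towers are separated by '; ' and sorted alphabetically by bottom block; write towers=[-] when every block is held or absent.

step 1 (stack(F, A)) [no-op]: towers=[A; C; E/B/F/D] holding=-
step 2 (unstack(D, F)): towers=[A; C; E/B/F] holding=D
step 3 (stack(D, A)): towers=[A/D; C; E/B/F] holding=-
step 4 (pickup(C)): towers=[A/D; E/B/F] holding=C

towers=[A/D; E/B/F] holding=C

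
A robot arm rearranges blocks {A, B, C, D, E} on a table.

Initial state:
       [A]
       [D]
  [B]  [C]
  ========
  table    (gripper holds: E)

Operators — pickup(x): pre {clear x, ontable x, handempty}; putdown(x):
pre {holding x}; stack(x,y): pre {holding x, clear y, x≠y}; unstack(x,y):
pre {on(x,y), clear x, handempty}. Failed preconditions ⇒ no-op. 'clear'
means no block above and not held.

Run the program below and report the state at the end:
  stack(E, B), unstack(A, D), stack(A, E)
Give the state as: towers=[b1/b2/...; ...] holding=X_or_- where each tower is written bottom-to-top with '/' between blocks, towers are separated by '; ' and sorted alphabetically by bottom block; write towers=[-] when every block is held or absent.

step 1 (stack(E, B)): towers=[B/E; C/D/A] holding=-
step 2 (unstack(A, D)): towers=[B/E; C/D] holding=A
step 3 (stack(A, E)): towers=[B/E/A; C/D] holding=-

towers=[B/E/A; C/D] holding=-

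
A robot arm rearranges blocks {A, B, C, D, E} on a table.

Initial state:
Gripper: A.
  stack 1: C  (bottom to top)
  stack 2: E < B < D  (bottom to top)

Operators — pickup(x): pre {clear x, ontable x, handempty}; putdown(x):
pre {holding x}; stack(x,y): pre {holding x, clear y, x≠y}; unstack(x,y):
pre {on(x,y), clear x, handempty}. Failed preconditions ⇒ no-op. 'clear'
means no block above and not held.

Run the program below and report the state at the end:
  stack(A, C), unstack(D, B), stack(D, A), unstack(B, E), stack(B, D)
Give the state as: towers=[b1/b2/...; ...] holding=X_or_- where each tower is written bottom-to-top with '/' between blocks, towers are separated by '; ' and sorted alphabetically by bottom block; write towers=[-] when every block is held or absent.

towers=[C/A/D/B; E] holding=-

step 1 (stack(A, C)): towers=[C/A; E/B/D] holding=-
step 2 (unstack(D, B)): towers=[C/A; E/B] holding=D
step 3 (stack(D, A)): towers=[C/A/D; E/B] holding=-
step 4 (unstack(B, E)): towers=[C/A/D; E] holding=B
step 5 (stack(B, D)): towers=[C/A/D/B; E] holding=-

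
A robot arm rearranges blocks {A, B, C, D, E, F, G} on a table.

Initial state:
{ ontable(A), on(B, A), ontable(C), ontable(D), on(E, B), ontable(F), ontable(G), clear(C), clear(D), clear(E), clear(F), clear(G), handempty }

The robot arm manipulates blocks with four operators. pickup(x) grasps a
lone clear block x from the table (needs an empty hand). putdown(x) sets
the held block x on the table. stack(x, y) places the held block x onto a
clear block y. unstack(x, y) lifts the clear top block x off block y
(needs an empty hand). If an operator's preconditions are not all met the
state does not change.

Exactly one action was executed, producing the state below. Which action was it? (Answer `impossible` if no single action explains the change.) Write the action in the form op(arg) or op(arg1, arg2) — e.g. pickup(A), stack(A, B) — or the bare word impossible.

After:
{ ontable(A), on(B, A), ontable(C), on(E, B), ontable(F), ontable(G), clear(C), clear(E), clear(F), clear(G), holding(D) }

pickup(D)

target: towers=[A/B/E; C; F; G] holding=D
         pickup(F) → towers=[A/B/E; C; D; G] holding=F
         pickup(G) → towers=[A/B/E; C; D; F] holding=G
         pickup(D) → towers=[A/B/E; C; F; G] holding=D  ← match
     unstack(E, B) → towers=[A/B; C; D; F; G] holding=E
         pickup(C) → towers=[A/B/E; D; F; G] holding=C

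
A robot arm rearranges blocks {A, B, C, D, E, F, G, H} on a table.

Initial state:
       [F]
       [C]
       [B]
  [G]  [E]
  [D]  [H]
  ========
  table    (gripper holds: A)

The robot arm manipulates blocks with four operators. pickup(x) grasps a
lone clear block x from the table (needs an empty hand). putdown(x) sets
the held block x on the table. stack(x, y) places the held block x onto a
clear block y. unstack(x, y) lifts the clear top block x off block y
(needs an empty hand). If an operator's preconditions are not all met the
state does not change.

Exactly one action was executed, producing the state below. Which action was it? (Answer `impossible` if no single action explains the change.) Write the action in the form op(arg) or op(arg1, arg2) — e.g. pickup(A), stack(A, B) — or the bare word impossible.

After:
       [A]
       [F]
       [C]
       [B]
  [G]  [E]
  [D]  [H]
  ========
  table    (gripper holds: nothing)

target: towers=[D/G; H/E/B/C/F/A] holding=-
        putdown(A) → towers=[A; D/G; H/E/B/C/F] holding=-
       stack(A, G) → towers=[D/G/A; H/E/B/C/F] holding=-
       stack(A, F) → towers=[D/G; H/E/B/C/F/A] holding=-  ← match

stack(A, F)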